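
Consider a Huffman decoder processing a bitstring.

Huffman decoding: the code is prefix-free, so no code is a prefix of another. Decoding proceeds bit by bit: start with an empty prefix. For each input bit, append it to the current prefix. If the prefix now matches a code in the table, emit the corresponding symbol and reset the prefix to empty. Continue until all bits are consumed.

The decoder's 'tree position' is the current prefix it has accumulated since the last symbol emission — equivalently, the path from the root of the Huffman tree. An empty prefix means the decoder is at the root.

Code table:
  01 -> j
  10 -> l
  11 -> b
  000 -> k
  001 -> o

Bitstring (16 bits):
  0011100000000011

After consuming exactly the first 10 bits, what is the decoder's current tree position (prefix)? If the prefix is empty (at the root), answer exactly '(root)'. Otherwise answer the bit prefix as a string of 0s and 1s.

Answer: 00

Derivation:
Bit 0: prefix='0' (no match yet)
Bit 1: prefix='00' (no match yet)
Bit 2: prefix='001' -> emit 'o', reset
Bit 3: prefix='1' (no match yet)
Bit 4: prefix='11' -> emit 'b', reset
Bit 5: prefix='0' (no match yet)
Bit 6: prefix='00' (no match yet)
Bit 7: prefix='000' -> emit 'k', reset
Bit 8: prefix='0' (no match yet)
Bit 9: prefix='00' (no match yet)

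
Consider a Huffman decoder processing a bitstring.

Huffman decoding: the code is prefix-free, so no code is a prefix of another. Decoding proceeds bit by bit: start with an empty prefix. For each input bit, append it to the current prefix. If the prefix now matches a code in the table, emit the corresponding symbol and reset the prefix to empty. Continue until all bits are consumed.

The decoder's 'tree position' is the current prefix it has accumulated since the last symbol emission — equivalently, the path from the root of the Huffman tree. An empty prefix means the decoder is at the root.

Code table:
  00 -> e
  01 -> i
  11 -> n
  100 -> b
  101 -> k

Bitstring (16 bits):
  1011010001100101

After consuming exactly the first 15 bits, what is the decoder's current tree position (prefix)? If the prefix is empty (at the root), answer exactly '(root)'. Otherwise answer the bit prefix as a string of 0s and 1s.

Bit 0: prefix='1' (no match yet)
Bit 1: prefix='10' (no match yet)
Bit 2: prefix='101' -> emit 'k', reset
Bit 3: prefix='1' (no match yet)
Bit 4: prefix='10' (no match yet)
Bit 5: prefix='101' -> emit 'k', reset
Bit 6: prefix='0' (no match yet)
Bit 7: prefix='00' -> emit 'e', reset
Bit 8: prefix='0' (no match yet)
Bit 9: prefix='01' -> emit 'i', reset
Bit 10: prefix='1' (no match yet)
Bit 11: prefix='10' (no match yet)
Bit 12: prefix='100' -> emit 'b', reset
Bit 13: prefix='1' (no match yet)
Bit 14: prefix='10' (no match yet)

Answer: 10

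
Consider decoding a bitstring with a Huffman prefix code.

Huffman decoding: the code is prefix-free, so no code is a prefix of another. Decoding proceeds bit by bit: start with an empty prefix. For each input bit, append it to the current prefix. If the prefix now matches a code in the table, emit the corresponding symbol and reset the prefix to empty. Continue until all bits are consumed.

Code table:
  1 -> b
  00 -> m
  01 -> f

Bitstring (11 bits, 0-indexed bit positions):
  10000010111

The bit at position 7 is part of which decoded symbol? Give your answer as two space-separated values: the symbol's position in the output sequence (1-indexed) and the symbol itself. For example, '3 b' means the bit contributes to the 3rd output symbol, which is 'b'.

Bit 0: prefix='1' -> emit 'b', reset
Bit 1: prefix='0' (no match yet)
Bit 2: prefix='00' -> emit 'm', reset
Bit 3: prefix='0' (no match yet)
Bit 4: prefix='00' -> emit 'm', reset
Bit 5: prefix='0' (no match yet)
Bit 6: prefix='01' -> emit 'f', reset
Bit 7: prefix='0' (no match yet)
Bit 8: prefix='01' -> emit 'f', reset
Bit 9: prefix='1' -> emit 'b', reset
Bit 10: prefix='1' -> emit 'b', reset

Answer: 5 f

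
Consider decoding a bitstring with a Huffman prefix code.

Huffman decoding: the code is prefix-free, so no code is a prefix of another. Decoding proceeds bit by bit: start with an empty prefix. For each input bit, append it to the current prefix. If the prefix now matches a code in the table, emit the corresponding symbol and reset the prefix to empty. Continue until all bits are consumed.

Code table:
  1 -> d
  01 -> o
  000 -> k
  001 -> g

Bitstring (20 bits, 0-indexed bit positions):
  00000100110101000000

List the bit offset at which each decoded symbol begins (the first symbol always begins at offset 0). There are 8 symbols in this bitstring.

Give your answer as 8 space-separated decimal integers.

Bit 0: prefix='0' (no match yet)
Bit 1: prefix='00' (no match yet)
Bit 2: prefix='000' -> emit 'k', reset
Bit 3: prefix='0' (no match yet)
Bit 4: prefix='00' (no match yet)
Bit 5: prefix='001' -> emit 'g', reset
Bit 6: prefix='0' (no match yet)
Bit 7: prefix='00' (no match yet)
Bit 8: prefix='001' -> emit 'g', reset
Bit 9: prefix='1' -> emit 'd', reset
Bit 10: prefix='0' (no match yet)
Bit 11: prefix='01' -> emit 'o', reset
Bit 12: prefix='0' (no match yet)
Bit 13: prefix='01' -> emit 'o', reset
Bit 14: prefix='0' (no match yet)
Bit 15: prefix='00' (no match yet)
Bit 16: prefix='000' -> emit 'k', reset
Bit 17: prefix='0' (no match yet)
Bit 18: prefix='00' (no match yet)
Bit 19: prefix='000' -> emit 'k', reset

Answer: 0 3 6 9 10 12 14 17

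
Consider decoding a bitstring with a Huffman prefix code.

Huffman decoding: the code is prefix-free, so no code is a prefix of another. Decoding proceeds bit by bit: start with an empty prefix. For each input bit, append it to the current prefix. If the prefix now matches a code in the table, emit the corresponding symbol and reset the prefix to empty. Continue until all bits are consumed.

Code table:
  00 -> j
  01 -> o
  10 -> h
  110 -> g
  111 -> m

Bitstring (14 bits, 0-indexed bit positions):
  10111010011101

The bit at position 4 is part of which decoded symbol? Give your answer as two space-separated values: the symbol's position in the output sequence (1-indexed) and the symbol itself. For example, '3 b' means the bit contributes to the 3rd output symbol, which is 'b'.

Answer: 2 m

Derivation:
Bit 0: prefix='1' (no match yet)
Bit 1: prefix='10' -> emit 'h', reset
Bit 2: prefix='1' (no match yet)
Bit 3: prefix='11' (no match yet)
Bit 4: prefix='111' -> emit 'm', reset
Bit 5: prefix='0' (no match yet)
Bit 6: prefix='01' -> emit 'o', reset
Bit 7: prefix='0' (no match yet)
Bit 8: prefix='00' -> emit 'j', reset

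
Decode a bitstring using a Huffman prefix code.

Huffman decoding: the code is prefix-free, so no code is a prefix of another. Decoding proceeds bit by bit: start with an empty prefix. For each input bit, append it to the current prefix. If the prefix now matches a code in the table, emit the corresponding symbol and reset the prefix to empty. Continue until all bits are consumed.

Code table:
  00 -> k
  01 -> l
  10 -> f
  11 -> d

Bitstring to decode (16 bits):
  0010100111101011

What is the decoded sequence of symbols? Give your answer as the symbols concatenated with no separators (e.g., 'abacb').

Answer: kffldffd

Derivation:
Bit 0: prefix='0' (no match yet)
Bit 1: prefix='00' -> emit 'k', reset
Bit 2: prefix='1' (no match yet)
Bit 3: prefix='10' -> emit 'f', reset
Bit 4: prefix='1' (no match yet)
Bit 5: prefix='10' -> emit 'f', reset
Bit 6: prefix='0' (no match yet)
Bit 7: prefix='01' -> emit 'l', reset
Bit 8: prefix='1' (no match yet)
Bit 9: prefix='11' -> emit 'd', reset
Bit 10: prefix='1' (no match yet)
Bit 11: prefix='10' -> emit 'f', reset
Bit 12: prefix='1' (no match yet)
Bit 13: prefix='10' -> emit 'f', reset
Bit 14: prefix='1' (no match yet)
Bit 15: prefix='11' -> emit 'd', reset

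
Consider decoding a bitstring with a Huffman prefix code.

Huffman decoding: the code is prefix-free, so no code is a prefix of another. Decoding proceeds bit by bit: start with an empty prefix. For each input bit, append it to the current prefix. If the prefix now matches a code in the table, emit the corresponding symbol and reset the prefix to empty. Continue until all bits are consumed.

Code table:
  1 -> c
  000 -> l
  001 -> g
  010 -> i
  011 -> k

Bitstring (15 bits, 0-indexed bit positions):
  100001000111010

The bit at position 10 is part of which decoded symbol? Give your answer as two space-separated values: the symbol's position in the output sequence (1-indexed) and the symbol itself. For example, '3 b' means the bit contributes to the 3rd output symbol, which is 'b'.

Bit 0: prefix='1' -> emit 'c', reset
Bit 1: prefix='0' (no match yet)
Bit 2: prefix='00' (no match yet)
Bit 3: prefix='000' -> emit 'l', reset
Bit 4: prefix='0' (no match yet)
Bit 5: prefix='01' (no match yet)
Bit 6: prefix='010' -> emit 'i', reset
Bit 7: prefix='0' (no match yet)
Bit 8: prefix='00' (no match yet)
Bit 9: prefix='001' -> emit 'g', reset
Bit 10: prefix='1' -> emit 'c', reset
Bit 11: prefix='1' -> emit 'c', reset
Bit 12: prefix='0' (no match yet)
Bit 13: prefix='01' (no match yet)
Bit 14: prefix='010' -> emit 'i', reset

Answer: 5 c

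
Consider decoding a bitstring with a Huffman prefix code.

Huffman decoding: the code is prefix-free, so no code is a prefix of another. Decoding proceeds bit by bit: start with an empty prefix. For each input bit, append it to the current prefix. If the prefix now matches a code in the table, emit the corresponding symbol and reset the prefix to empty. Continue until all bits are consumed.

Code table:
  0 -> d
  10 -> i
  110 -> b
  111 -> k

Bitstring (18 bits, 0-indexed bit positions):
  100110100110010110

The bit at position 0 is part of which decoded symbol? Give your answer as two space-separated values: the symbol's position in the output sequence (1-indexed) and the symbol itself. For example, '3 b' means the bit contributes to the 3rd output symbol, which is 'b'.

Bit 0: prefix='1' (no match yet)
Bit 1: prefix='10' -> emit 'i', reset
Bit 2: prefix='0' -> emit 'd', reset
Bit 3: prefix='1' (no match yet)
Bit 4: prefix='11' (no match yet)

Answer: 1 i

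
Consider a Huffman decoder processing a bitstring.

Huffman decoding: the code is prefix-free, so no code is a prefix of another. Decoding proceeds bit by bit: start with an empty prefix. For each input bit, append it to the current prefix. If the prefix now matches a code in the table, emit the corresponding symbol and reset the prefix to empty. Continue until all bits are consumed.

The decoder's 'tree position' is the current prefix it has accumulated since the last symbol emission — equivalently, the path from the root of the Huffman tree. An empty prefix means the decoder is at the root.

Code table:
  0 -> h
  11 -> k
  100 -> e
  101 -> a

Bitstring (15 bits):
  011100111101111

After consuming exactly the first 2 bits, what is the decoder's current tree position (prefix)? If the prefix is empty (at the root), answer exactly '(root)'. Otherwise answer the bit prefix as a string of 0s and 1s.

Bit 0: prefix='0' -> emit 'h', reset
Bit 1: prefix='1' (no match yet)

Answer: 1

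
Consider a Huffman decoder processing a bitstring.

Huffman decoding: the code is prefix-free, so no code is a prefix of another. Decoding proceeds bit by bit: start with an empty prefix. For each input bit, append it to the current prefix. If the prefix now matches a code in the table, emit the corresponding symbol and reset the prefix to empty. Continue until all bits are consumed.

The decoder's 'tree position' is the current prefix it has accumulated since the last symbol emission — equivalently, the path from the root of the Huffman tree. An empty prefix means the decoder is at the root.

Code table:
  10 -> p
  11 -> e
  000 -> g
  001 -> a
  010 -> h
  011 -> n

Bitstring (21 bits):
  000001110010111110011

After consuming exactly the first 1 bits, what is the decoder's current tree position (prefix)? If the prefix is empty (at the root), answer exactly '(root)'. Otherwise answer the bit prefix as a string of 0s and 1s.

Bit 0: prefix='0' (no match yet)

Answer: 0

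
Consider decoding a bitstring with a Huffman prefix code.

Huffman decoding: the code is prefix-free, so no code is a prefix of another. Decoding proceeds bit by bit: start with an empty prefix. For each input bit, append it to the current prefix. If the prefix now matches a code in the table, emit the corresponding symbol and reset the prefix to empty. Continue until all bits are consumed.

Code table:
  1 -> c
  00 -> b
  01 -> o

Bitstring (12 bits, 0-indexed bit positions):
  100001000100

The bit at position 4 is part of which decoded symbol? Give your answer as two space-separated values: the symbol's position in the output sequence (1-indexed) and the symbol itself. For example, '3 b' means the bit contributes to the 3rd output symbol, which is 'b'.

Answer: 3 b

Derivation:
Bit 0: prefix='1' -> emit 'c', reset
Bit 1: prefix='0' (no match yet)
Bit 2: prefix='00' -> emit 'b', reset
Bit 3: prefix='0' (no match yet)
Bit 4: prefix='00' -> emit 'b', reset
Bit 5: prefix='1' -> emit 'c', reset
Bit 6: prefix='0' (no match yet)
Bit 7: prefix='00' -> emit 'b', reset
Bit 8: prefix='0' (no match yet)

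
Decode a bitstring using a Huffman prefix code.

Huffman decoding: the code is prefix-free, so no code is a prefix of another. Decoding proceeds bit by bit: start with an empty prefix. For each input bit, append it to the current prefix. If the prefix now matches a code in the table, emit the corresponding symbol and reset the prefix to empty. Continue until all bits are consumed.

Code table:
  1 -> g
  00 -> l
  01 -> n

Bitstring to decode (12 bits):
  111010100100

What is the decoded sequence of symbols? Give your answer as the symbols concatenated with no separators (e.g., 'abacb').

Bit 0: prefix='1' -> emit 'g', reset
Bit 1: prefix='1' -> emit 'g', reset
Bit 2: prefix='1' -> emit 'g', reset
Bit 3: prefix='0' (no match yet)
Bit 4: prefix='01' -> emit 'n', reset
Bit 5: prefix='0' (no match yet)
Bit 6: prefix='01' -> emit 'n', reset
Bit 7: prefix='0' (no match yet)
Bit 8: prefix='00' -> emit 'l', reset
Bit 9: prefix='1' -> emit 'g', reset
Bit 10: prefix='0' (no match yet)
Bit 11: prefix='00' -> emit 'l', reset

Answer: gggnnlgl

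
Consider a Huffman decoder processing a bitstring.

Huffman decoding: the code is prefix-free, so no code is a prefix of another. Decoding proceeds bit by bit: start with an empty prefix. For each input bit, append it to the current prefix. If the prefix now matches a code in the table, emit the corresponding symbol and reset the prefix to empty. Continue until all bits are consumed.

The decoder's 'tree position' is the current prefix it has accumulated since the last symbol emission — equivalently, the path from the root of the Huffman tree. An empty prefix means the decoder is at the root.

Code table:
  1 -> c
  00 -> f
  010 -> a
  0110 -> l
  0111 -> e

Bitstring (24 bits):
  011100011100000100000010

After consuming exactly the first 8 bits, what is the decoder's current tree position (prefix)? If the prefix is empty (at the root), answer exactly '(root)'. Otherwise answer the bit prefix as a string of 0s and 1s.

Answer: 01

Derivation:
Bit 0: prefix='0' (no match yet)
Bit 1: prefix='01' (no match yet)
Bit 2: prefix='011' (no match yet)
Bit 3: prefix='0111' -> emit 'e', reset
Bit 4: prefix='0' (no match yet)
Bit 5: prefix='00' -> emit 'f', reset
Bit 6: prefix='0' (no match yet)
Bit 7: prefix='01' (no match yet)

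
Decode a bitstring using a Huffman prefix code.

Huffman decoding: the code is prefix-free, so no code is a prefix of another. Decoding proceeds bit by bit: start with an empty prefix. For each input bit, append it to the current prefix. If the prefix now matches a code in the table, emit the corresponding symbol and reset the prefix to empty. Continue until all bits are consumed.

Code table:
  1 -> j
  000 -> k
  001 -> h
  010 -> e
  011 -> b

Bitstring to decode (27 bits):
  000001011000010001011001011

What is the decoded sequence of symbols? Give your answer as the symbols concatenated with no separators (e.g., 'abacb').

Answer: khbkehbhb

Derivation:
Bit 0: prefix='0' (no match yet)
Bit 1: prefix='00' (no match yet)
Bit 2: prefix='000' -> emit 'k', reset
Bit 3: prefix='0' (no match yet)
Bit 4: prefix='00' (no match yet)
Bit 5: prefix='001' -> emit 'h', reset
Bit 6: prefix='0' (no match yet)
Bit 7: prefix='01' (no match yet)
Bit 8: prefix='011' -> emit 'b', reset
Bit 9: prefix='0' (no match yet)
Bit 10: prefix='00' (no match yet)
Bit 11: prefix='000' -> emit 'k', reset
Bit 12: prefix='0' (no match yet)
Bit 13: prefix='01' (no match yet)
Bit 14: prefix='010' -> emit 'e', reset
Bit 15: prefix='0' (no match yet)
Bit 16: prefix='00' (no match yet)
Bit 17: prefix='001' -> emit 'h', reset
Bit 18: prefix='0' (no match yet)
Bit 19: prefix='01' (no match yet)
Bit 20: prefix='011' -> emit 'b', reset
Bit 21: prefix='0' (no match yet)
Bit 22: prefix='00' (no match yet)
Bit 23: prefix='001' -> emit 'h', reset
Bit 24: prefix='0' (no match yet)
Bit 25: prefix='01' (no match yet)
Bit 26: prefix='011' -> emit 'b', reset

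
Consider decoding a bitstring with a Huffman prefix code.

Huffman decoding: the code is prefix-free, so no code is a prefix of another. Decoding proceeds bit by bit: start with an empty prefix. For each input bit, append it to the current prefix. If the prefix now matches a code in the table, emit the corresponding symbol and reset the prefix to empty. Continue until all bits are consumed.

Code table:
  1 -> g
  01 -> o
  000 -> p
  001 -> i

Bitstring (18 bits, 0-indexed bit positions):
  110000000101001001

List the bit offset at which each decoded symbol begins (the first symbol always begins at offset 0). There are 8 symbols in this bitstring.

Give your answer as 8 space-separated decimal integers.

Answer: 0 1 2 5 8 10 12 15

Derivation:
Bit 0: prefix='1' -> emit 'g', reset
Bit 1: prefix='1' -> emit 'g', reset
Bit 2: prefix='0' (no match yet)
Bit 3: prefix='00' (no match yet)
Bit 4: prefix='000' -> emit 'p', reset
Bit 5: prefix='0' (no match yet)
Bit 6: prefix='00' (no match yet)
Bit 7: prefix='000' -> emit 'p', reset
Bit 8: prefix='0' (no match yet)
Bit 9: prefix='01' -> emit 'o', reset
Bit 10: prefix='0' (no match yet)
Bit 11: prefix='01' -> emit 'o', reset
Bit 12: prefix='0' (no match yet)
Bit 13: prefix='00' (no match yet)
Bit 14: prefix='001' -> emit 'i', reset
Bit 15: prefix='0' (no match yet)
Bit 16: prefix='00' (no match yet)
Bit 17: prefix='001' -> emit 'i', reset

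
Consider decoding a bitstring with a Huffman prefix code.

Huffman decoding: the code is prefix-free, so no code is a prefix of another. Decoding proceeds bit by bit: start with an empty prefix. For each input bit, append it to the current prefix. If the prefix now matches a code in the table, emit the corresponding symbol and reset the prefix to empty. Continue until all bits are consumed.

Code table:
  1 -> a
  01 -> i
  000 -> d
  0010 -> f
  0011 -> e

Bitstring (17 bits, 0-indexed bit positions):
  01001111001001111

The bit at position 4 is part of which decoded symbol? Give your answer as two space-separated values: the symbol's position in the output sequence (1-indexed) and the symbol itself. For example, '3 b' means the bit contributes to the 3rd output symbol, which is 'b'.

Bit 0: prefix='0' (no match yet)
Bit 1: prefix='01' -> emit 'i', reset
Bit 2: prefix='0' (no match yet)
Bit 3: prefix='00' (no match yet)
Bit 4: prefix='001' (no match yet)
Bit 5: prefix='0011' -> emit 'e', reset
Bit 6: prefix='1' -> emit 'a', reset
Bit 7: prefix='1' -> emit 'a', reset
Bit 8: prefix='0' (no match yet)

Answer: 2 e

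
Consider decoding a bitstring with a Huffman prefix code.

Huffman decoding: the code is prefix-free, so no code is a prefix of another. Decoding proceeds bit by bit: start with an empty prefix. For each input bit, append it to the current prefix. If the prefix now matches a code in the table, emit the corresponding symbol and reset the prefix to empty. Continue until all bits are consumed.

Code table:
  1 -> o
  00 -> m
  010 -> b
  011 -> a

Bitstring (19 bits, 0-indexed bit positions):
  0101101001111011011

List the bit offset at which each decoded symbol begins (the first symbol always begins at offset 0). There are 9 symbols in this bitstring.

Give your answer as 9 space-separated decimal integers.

Bit 0: prefix='0' (no match yet)
Bit 1: prefix='01' (no match yet)
Bit 2: prefix='010' -> emit 'b', reset
Bit 3: prefix='1' -> emit 'o', reset
Bit 4: prefix='1' -> emit 'o', reset
Bit 5: prefix='0' (no match yet)
Bit 6: prefix='01' (no match yet)
Bit 7: prefix='010' -> emit 'b', reset
Bit 8: prefix='0' (no match yet)
Bit 9: prefix='01' (no match yet)
Bit 10: prefix='011' -> emit 'a', reset
Bit 11: prefix='1' -> emit 'o', reset
Bit 12: prefix='1' -> emit 'o', reset
Bit 13: prefix='0' (no match yet)
Bit 14: prefix='01' (no match yet)
Bit 15: prefix='011' -> emit 'a', reset
Bit 16: prefix='0' (no match yet)
Bit 17: prefix='01' (no match yet)
Bit 18: prefix='011' -> emit 'a', reset

Answer: 0 3 4 5 8 11 12 13 16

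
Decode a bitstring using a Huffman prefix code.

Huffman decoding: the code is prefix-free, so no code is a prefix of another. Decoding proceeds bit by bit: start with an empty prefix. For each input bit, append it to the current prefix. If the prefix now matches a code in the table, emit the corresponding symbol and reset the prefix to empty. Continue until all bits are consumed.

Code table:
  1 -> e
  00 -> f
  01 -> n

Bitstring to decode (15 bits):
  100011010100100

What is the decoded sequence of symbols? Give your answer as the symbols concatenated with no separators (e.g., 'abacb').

Bit 0: prefix='1' -> emit 'e', reset
Bit 1: prefix='0' (no match yet)
Bit 2: prefix='00' -> emit 'f', reset
Bit 3: prefix='0' (no match yet)
Bit 4: prefix='01' -> emit 'n', reset
Bit 5: prefix='1' -> emit 'e', reset
Bit 6: prefix='0' (no match yet)
Bit 7: prefix='01' -> emit 'n', reset
Bit 8: prefix='0' (no match yet)
Bit 9: prefix='01' -> emit 'n', reset
Bit 10: prefix='0' (no match yet)
Bit 11: prefix='00' -> emit 'f', reset
Bit 12: prefix='1' -> emit 'e', reset
Bit 13: prefix='0' (no match yet)
Bit 14: prefix='00' -> emit 'f', reset

Answer: efnennfef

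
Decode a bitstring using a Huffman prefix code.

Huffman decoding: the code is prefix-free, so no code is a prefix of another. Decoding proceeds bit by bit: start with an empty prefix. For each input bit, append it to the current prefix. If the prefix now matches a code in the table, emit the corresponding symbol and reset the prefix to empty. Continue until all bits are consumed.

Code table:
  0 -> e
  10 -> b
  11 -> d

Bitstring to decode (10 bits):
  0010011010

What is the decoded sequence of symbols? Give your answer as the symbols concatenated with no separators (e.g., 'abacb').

Bit 0: prefix='0' -> emit 'e', reset
Bit 1: prefix='0' -> emit 'e', reset
Bit 2: prefix='1' (no match yet)
Bit 3: prefix='10' -> emit 'b', reset
Bit 4: prefix='0' -> emit 'e', reset
Bit 5: prefix='1' (no match yet)
Bit 6: prefix='11' -> emit 'd', reset
Bit 7: prefix='0' -> emit 'e', reset
Bit 8: prefix='1' (no match yet)
Bit 9: prefix='10' -> emit 'b', reset

Answer: eebedeb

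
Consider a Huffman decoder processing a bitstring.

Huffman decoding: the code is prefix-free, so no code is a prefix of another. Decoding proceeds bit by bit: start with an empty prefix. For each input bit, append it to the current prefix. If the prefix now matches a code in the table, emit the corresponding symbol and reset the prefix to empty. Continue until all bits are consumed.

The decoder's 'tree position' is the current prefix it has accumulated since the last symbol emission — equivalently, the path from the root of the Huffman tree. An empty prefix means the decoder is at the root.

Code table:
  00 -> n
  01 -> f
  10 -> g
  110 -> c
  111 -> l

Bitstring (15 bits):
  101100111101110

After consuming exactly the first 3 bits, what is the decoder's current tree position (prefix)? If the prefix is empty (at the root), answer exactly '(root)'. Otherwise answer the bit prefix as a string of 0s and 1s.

Bit 0: prefix='1' (no match yet)
Bit 1: prefix='10' -> emit 'g', reset
Bit 2: prefix='1' (no match yet)

Answer: 1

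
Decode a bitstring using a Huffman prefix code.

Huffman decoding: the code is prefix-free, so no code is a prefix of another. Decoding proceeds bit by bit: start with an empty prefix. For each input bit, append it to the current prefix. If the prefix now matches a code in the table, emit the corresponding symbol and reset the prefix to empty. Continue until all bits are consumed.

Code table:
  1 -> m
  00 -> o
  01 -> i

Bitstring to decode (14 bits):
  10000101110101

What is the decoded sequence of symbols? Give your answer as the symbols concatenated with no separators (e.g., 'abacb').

Answer: moomimmii

Derivation:
Bit 0: prefix='1' -> emit 'm', reset
Bit 1: prefix='0' (no match yet)
Bit 2: prefix='00' -> emit 'o', reset
Bit 3: prefix='0' (no match yet)
Bit 4: prefix='00' -> emit 'o', reset
Bit 5: prefix='1' -> emit 'm', reset
Bit 6: prefix='0' (no match yet)
Bit 7: prefix='01' -> emit 'i', reset
Bit 8: prefix='1' -> emit 'm', reset
Bit 9: prefix='1' -> emit 'm', reset
Bit 10: prefix='0' (no match yet)
Bit 11: prefix='01' -> emit 'i', reset
Bit 12: prefix='0' (no match yet)
Bit 13: prefix='01' -> emit 'i', reset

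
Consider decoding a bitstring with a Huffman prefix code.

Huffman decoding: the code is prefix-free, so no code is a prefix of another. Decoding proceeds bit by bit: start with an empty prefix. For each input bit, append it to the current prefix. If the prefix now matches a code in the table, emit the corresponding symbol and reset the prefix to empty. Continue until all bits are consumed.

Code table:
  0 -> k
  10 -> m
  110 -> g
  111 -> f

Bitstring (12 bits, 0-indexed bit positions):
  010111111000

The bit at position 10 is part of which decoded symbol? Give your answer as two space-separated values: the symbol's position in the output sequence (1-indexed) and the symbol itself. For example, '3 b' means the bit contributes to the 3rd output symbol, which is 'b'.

Bit 0: prefix='0' -> emit 'k', reset
Bit 1: prefix='1' (no match yet)
Bit 2: prefix='10' -> emit 'm', reset
Bit 3: prefix='1' (no match yet)
Bit 4: prefix='11' (no match yet)
Bit 5: prefix='111' -> emit 'f', reset
Bit 6: prefix='1' (no match yet)
Bit 7: prefix='11' (no match yet)
Bit 8: prefix='111' -> emit 'f', reset
Bit 9: prefix='0' -> emit 'k', reset
Bit 10: prefix='0' -> emit 'k', reset
Bit 11: prefix='0' -> emit 'k', reset

Answer: 6 k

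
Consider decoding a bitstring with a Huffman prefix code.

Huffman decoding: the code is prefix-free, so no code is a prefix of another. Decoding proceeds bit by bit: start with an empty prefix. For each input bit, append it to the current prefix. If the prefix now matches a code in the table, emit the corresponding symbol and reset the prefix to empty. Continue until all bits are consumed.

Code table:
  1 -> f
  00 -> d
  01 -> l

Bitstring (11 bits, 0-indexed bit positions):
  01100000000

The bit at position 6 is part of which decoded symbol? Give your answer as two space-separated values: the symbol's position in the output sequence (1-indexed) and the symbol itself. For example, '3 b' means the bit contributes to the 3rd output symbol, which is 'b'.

Answer: 4 d

Derivation:
Bit 0: prefix='0' (no match yet)
Bit 1: prefix='01' -> emit 'l', reset
Bit 2: prefix='1' -> emit 'f', reset
Bit 3: prefix='0' (no match yet)
Bit 4: prefix='00' -> emit 'd', reset
Bit 5: prefix='0' (no match yet)
Bit 6: prefix='00' -> emit 'd', reset
Bit 7: prefix='0' (no match yet)
Bit 8: prefix='00' -> emit 'd', reset
Bit 9: prefix='0' (no match yet)
Bit 10: prefix='00' -> emit 'd', reset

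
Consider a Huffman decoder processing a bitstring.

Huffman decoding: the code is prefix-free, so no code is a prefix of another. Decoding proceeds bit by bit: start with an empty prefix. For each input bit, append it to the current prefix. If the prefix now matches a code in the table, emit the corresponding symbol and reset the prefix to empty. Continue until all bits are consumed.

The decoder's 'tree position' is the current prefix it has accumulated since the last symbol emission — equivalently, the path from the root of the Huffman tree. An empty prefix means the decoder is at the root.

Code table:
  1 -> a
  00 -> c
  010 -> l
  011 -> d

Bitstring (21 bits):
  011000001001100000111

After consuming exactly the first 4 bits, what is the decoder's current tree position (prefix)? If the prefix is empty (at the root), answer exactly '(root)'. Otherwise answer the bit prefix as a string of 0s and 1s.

Bit 0: prefix='0' (no match yet)
Bit 1: prefix='01' (no match yet)
Bit 2: prefix='011' -> emit 'd', reset
Bit 3: prefix='0' (no match yet)

Answer: 0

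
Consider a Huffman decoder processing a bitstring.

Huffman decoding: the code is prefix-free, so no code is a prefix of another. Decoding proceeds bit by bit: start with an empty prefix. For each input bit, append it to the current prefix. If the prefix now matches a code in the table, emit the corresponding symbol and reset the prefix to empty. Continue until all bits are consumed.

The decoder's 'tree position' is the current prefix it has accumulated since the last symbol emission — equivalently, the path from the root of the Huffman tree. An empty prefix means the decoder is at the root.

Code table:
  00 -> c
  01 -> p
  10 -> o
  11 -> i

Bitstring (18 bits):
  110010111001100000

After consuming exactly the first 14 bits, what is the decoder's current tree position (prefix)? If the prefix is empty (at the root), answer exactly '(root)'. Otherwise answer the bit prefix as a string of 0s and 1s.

Answer: (root)

Derivation:
Bit 0: prefix='1' (no match yet)
Bit 1: prefix='11' -> emit 'i', reset
Bit 2: prefix='0' (no match yet)
Bit 3: prefix='00' -> emit 'c', reset
Bit 4: prefix='1' (no match yet)
Bit 5: prefix='10' -> emit 'o', reset
Bit 6: prefix='1' (no match yet)
Bit 7: prefix='11' -> emit 'i', reset
Bit 8: prefix='1' (no match yet)
Bit 9: prefix='10' -> emit 'o', reset
Bit 10: prefix='0' (no match yet)
Bit 11: prefix='01' -> emit 'p', reset
Bit 12: prefix='1' (no match yet)
Bit 13: prefix='10' -> emit 'o', reset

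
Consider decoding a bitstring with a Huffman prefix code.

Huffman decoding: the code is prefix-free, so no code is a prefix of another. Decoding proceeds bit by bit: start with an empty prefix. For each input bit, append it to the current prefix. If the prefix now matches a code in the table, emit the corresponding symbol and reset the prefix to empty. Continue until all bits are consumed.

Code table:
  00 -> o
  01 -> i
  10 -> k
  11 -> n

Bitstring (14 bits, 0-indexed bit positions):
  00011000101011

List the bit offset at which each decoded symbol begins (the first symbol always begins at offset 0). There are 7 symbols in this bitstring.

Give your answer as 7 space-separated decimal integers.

Answer: 0 2 4 6 8 10 12

Derivation:
Bit 0: prefix='0' (no match yet)
Bit 1: prefix='00' -> emit 'o', reset
Bit 2: prefix='0' (no match yet)
Bit 3: prefix='01' -> emit 'i', reset
Bit 4: prefix='1' (no match yet)
Bit 5: prefix='10' -> emit 'k', reset
Bit 6: prefix='0' (no match yet)
Bit 7: prefix='00' -> emit 'o', reset
Bit 8: prefix='1' (no match yet)
Bit 9: prefix='10' -> emit 'k', reset
Bit 10: prefix='1' (no match yet)
Bit 11: prefix='10' -> emit 'k', reset
Bit 12: prefix='1' (no match yet)
Bit 13: prefix='11' -> emit 'n', reset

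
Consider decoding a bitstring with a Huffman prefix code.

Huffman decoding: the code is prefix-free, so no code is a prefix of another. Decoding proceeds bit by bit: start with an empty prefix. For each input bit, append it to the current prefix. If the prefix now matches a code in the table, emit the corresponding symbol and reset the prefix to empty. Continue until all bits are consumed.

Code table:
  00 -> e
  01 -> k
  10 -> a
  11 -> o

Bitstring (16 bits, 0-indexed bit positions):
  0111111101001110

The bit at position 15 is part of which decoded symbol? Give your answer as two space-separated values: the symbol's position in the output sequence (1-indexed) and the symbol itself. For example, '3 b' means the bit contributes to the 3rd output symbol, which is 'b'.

Bit 0: prefix='0' (no match yet)
Bit 1: prefix='01' -> emit 'k', reset
Bit 2: prefix='1' (no match yet)
Bit 3: prefix='11' -> emit 'o', reset
Bit 4: prefix='1' (no match yet)
Bit 5: prefix='11' -> emit 'o', reset
Bit 6: prefix='1' (no match yet)
Bit 7: prefix='11' -> emit 'o', reset
Bit 8: prefix='0' (no match yet)
Bit 9: prefix='01' -> emit 'k', reset
Bit 10: prefix='0' (no match yet)
Bit 11: prefix='00' -> emit 'e', reset
Bit 12: prefix='1' (no match yet)
Bit 13: prefix='11' -> emit 'o', reset
Bit 14: prefix='1' (no match yet)
Bit 15: prefix='10' -> emit 'a', reset

Answer: 8 a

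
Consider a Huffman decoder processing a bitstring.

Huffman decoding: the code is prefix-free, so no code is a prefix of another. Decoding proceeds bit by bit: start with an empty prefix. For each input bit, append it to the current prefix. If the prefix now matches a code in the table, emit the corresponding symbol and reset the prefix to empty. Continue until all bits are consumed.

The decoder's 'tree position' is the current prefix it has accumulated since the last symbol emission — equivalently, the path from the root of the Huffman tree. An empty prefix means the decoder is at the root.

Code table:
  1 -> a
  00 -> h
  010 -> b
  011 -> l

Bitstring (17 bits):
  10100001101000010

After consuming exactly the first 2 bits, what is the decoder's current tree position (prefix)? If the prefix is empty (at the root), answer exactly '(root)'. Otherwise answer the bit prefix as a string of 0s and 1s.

Bit 0: prefix='1' -> emit 'a', reset
Bit 1: prefix='0' (no match yet)

Answer: 0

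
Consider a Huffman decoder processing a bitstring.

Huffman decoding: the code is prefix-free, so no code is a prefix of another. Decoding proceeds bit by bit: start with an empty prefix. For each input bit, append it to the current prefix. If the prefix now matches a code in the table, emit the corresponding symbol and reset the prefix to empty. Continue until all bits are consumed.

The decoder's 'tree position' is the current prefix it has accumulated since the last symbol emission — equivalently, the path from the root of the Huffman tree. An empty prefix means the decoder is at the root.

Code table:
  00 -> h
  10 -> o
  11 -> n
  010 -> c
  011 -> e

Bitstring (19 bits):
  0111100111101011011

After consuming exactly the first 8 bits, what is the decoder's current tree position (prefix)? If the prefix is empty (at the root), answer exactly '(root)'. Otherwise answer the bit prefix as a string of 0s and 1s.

Bit 0: prefix='0' (no match yet)
Bit 1: prefix='01' (no match yet)
Bit 2: prefix='011' -> emit 'e', reset
Bit 3: prefix='1' (no match yet)
Bit 4: prefix='11' -> emit 'n', reset
Bit 5: prefix='0' (no match yet)
Bit 6: prefix='00' -> emit 'h', reset
Bit 7: prefix='1' (no match yet)

Answer: 1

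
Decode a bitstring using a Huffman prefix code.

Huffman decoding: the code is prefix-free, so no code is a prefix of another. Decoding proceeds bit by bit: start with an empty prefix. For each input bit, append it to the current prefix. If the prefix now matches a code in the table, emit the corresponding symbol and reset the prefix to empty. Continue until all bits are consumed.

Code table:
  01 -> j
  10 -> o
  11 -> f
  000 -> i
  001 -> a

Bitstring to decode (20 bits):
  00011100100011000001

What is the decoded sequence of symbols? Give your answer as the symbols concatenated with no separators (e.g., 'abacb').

Answer: ifojifia

Derivation:
Bit 0: prefix='0' (no match yet)
Bit 1: prefix='00' (no match yet)
Bit 2: prefix='000' -> emit 'i', reset
Bit 3: prefix='1' (no match yet)
Bit 4: prefix='11' -> emit 'f', reset
Bit 5: prefix='1' (no match yet)
Bit 6: prefix='10' -> emit 'o', reset
Bit 7: prefix='0' (no match yet)
Bit 8: prefix='01' -> emit 'j', reset
Bit 9: prefix='0' (no match yet)
Bit 10: prefix='00' (no match yet)
Bit 11: prefix='000' -> emit 'i', reset
Bit 12: prefix='1' (no match yet)
Bit 13: prefix='11' -> emit 'f', reset
Bit 14: prefix='0' (no match yet)
Bit 15: prefix='00' (no match yet)
Bit 16: prefix='000' -> emit 'i', reset
Bit 17: prefix='0' (no match yet)
Bit 18: prefix='00' (no match yet)
Bit 19: prefix='001' -> emit 'a', reset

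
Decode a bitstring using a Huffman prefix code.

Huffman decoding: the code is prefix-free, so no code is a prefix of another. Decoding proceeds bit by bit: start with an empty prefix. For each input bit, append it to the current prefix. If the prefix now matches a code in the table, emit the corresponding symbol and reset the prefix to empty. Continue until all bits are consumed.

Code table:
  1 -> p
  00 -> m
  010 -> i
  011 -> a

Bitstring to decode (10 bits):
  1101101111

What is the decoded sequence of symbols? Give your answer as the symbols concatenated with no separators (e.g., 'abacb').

Bit 0: prefix='1' -> emit 'p', reset
Bit 1: prefix='1' -> emit 'p', reset
Bit 2: prefix='0' (no match yet)
Bit 3: prefix='01' (no match yet)
Bit 4: prefix='011' -> emit 'a', reset
Bit 5: prefix='0' (no match yet)
Bit 6: prefix='01' (no match yet)
Bit 7: prefix='011' -> emit 'a', reset
Bit 8: prefix='1' -> emit 'p', reset
Bit 9: prefix='1' -> emit 'p', reset

Answer: ppaapp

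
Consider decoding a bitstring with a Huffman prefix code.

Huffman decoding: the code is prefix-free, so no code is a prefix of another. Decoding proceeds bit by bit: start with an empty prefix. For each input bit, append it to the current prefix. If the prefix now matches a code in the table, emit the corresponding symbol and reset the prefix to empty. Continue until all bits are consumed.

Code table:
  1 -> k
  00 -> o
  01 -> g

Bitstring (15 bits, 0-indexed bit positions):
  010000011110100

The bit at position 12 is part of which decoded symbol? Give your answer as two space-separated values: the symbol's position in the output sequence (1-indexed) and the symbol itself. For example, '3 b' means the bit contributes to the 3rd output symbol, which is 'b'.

Answer: 8 g

Derivation:
Bit 0: prefix='0' (no match yet)
Bit 1: prefix='01' -> emit 'g', reset
Bit 2: prefix='0' (no match yet)
Bit 3: prefix='00' -> emit 'o', reset
Bit 4: prefix='0' (no match yet)
Bit 5: prefix='00' -> emit 'o', reset
Bit 6: prefix='0' (no match yet)
Bit 7: prefix='01' -> emit 'g', reset
Bit 8: prefix='1' -> emit 'k', reset
Bit 9: prefix='1' -> emit 'k', reset
Bit 10: prefix='1' -> emit 'k', reset
Bit 11: prefix='0' (no match yet)
Bit 12: prefix='01' -> emit 'g', reset
Bit 13: prefix='0' (no match yet)
Bit 14: prefix='00' -> emit 'o', reset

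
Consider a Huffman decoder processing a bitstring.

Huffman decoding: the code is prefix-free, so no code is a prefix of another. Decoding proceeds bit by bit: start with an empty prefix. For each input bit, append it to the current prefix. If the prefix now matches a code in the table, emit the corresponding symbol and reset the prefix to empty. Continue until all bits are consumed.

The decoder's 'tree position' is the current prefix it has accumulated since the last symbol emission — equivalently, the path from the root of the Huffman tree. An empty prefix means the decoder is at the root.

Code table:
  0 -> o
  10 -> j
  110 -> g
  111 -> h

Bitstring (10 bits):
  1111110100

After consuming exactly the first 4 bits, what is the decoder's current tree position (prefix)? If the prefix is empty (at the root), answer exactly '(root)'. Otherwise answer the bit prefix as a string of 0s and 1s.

Bit 0: prefix='1' (no match yet)
Bit 1: prefix='11' (no match yet)
Bit 2: prefix='111' -> emit 'h', reset
Bit 3: prefix='1' (no match yet)

Answer: 1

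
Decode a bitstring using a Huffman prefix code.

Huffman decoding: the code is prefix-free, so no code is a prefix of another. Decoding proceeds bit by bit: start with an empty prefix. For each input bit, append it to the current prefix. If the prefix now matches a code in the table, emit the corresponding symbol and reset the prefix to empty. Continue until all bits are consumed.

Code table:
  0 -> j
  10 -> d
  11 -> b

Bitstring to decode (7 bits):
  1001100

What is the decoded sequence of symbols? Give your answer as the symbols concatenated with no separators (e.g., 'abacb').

Bit 0: prefix='1' (no match yet)
Bit 1: prefix='10' -> emit 'd', reset
Bit 2: prefix='0' -> emit 'j', reset
Bit 3: prefix='1' (no match yet)
Bit 4: prefix='11' -> emit 'b', reset
Bit 5: prefix='0' -> emit 'j', reset
Bit 6: prefix='0' -> emit 'j', reset

Answer: djbjj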